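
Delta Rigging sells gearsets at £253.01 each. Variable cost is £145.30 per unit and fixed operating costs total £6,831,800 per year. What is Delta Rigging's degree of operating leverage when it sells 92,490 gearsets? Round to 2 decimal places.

3.18

Total contribution margin = 92,490 × £107.71 = £9,962,097.90.
EBIT = £9,962,097.90 − £6,831,800 = £3,130,297.90.
So DOL = total CM / EBIT = £9,962,097.90 / £3,130,297.90 = 3.1825.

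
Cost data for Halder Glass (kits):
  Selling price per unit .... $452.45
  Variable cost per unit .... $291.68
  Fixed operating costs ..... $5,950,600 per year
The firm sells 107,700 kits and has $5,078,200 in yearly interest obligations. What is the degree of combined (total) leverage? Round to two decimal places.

2.75

Total contribution margin = 107,700 × $160.77 = $17,314,929.00.
Subtracting fixed costs: EBIT = $17,314,929.00 − $5,950,600 = $11,364,329.00. Interest = $5,078,200.00.
DOL = $17,314,929.00 ÷ $11,364,329.00 = 1.5236; DFL = $11,364,329.00 ÷ $6,286,129.00 = 1.8078.
DCL = DOL × DFL = 1.5236 × 1.8078 = 2.7544.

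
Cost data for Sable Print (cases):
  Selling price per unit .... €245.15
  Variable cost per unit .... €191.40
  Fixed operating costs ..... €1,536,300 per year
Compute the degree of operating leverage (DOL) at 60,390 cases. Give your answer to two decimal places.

Total contribution margin = 60,390 × €53.75 = €3,245,962.50.
EBIT = €3,245,962.50 − €1,536,300 = €1,709,662.50.
Degree of operating leverage = €3,245,962.50 / €1,709,662.50 = 1.8986.

1.90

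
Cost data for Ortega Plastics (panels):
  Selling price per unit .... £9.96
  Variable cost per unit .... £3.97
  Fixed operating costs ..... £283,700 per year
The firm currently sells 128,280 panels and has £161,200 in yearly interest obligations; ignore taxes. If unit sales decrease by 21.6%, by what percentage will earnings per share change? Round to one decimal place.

Total contribution margin = 128,280 × £5.99 = £768,397.20.
Subtracting fixed costs: EBIT = £768,397.20 − £283,700 = £484,697.20.
Interest = £161,200.00, so EBIT − I = £323,497.20.
DCL = total CM / (EBIT − I) = £768,397.20 / £323,497.20 = 2.3753.
%ΔEPS = DCL × %ΔSales = 2.3753 × -21.6% = -51.3%.

-51.3%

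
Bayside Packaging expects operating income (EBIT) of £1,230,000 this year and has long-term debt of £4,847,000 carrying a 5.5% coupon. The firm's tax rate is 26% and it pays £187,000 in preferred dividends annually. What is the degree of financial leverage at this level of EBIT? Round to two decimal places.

Interest = £266,585.00.
Preferred dividends grossed up pre-tax: £187,000 / (1 − 0.26) = £252,702.70.
DFL = EBIT ÷ [EBIT − I − D_p/(1−t)] = £1,230,000 ÷ [£1,230,000 − £266,585.00 − £252,702.70] = £1,230,000 ÷ £710,712.30 = 1.7307.

1.73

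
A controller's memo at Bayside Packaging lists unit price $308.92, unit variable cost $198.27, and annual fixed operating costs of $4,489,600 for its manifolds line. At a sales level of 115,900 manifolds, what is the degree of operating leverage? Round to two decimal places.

Total contribution margin = 115,900 × $110.65 = $12,824,335.00.
Subtracting fixed costs: EBIT = $12,824,335.00 − $4,489,600 = $8,334,735.00.
So DOL = total CM / EBIT = $12,824,335.00 / $8,334,735.00 = 1.5387.

1.54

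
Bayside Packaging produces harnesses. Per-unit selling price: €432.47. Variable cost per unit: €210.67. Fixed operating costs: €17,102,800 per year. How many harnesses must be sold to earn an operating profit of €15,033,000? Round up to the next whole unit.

144,887 harnesses

Unit CM = price − variable cost = €432.47 − €210.67 = €221.80.
Units = (FC + target) / CM = (€17,102,800 + €15,033,000) / €221.80 = 144,886.38, so 144,887 harnesses.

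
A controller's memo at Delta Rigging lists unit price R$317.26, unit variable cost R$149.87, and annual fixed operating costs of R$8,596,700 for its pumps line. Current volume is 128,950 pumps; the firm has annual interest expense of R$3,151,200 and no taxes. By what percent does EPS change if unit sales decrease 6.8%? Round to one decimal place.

Contribution at this volume is 128,950 × R$167.39 = R$21,584,940.50.
Operating income = contribution − fixed costs = R$21,584,940.50 − R$8,596,700 = R$12,988,240.50.
After interest of R$3,151,200.00, pre-tax earnings = R$9,837,040.50.
DCL = total CM / (EBIT − I) = R$21,584,940.50 / R$9,837,040.50 = 2.1943.
%ΔEPS = DCL × %ΔSales = 2.1943 × -6.8% = -14.9%.

-14.9%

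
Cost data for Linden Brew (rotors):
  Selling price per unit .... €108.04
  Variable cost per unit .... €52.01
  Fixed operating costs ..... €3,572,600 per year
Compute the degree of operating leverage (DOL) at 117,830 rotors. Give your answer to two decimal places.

Total contribution margin = 117,830 × €56.03 = €6,602,014.90.
Operating income = contribution − fixed costs = €6,602,014.90 − €3,572,600 = €3,029,414.90.
DOL = contribution ÷ EBIT = €6,602,014.90 ÷ €3,029,414.90 = 2.1793.

2.18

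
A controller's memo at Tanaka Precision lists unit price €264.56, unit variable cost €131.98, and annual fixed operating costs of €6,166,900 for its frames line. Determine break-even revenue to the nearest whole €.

€12,305,891

CM per unit = €264.56 − €131.98 = €132.58; CM ratio = €132.58 / €264.56 = 0.5011.
Break-even revenue = fixed costs × price ÷ CM = €6,166,900 × €264.56 ÷ €132.58 = €12,305,891.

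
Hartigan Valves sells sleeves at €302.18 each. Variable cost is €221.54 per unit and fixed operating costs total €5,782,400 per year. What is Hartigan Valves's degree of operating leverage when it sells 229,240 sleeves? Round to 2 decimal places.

Total contribution margin = 229,240 × €80.64 = €18,485,913.60.
Operating income = contribution − fixed costs = €18,485,913.60 − €5,782,400 = €12,703,513.60.
So DOL = total CM / EBIT = €18,485,913.60 / €12,703,513.60 = 1.4552.

1.46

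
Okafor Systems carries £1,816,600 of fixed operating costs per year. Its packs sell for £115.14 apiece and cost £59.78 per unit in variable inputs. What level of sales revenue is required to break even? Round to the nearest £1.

CM per unit = £115.14 − £59.78 = £55.36; CM ratio = £55.36 / £115.14 = 0.4808.
Break-even sales = FC ÷ CM ratio = £1,816,600 × £115.14 / £55.36 = £3,778,239.

£3,778,239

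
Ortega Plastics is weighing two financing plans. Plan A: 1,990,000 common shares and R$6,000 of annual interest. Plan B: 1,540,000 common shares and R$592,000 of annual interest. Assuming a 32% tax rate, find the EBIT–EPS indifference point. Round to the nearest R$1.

R$2,597,422

At indifference, (EBIT − 6,000)(1 − t)/1,990,000 = (EBIT − 592,000)(1 − t)/1,540,000.
The (1 − t) factor cancels: (EBIT − 6,000) × 1,540,000 = (EBIT − 592,000) × 1,990,000.
EBIT × (1,990,000 − 1,540,000) = 592,000 × 1,990,000 − 6,000 × 1,540,000 = 1,168,840,000,000, so EBIT = 1,168,840,000,000 ÷ 450,000 = 2,597,422.22.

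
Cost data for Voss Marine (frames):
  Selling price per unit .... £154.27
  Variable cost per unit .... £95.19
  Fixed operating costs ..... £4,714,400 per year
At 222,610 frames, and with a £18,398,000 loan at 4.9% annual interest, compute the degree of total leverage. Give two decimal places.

At 222,610 units, contribution = 222,610 × £59.08 = £13,151,798.80.
Operating income = contribution − fixed costs = £13,151,798.80 − £4,714,400 = £8,437,398.80. Interest = £901,502.00.
DOL = £13,151,798.80 ÷ £8,437,398.80 = 1.5588; DFL = £8,437,398.80 ÷ £7,535,896.80 = 1.1196.
Combined leverage = 1.5588 × 1.1196 = 1.7452.

1.75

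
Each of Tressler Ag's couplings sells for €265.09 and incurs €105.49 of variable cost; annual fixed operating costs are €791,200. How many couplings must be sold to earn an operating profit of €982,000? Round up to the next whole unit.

11,111 couplings

Unit CM = price − variable cost = €265.09 − €105.49 = €159.60.
Required volume = (fixed costs + target profit) ÷ CM = (€791,200 + €982,000) ÷ €159.60 = 11,110.28, so 11,111 couplings.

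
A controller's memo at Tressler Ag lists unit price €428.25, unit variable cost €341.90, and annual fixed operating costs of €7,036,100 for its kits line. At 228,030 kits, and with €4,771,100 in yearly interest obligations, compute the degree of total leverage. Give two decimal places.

Contribution at this volume is 228,030 × €86.35 = €19,690,390.50.
Operating income = contribution − fixed costs = €19,690,390.50 − €7,036,100 = €12,654,290.50. Interest = €4,771,100.00, so EBIT − I = €7,883,190.50.
Degree of total leverage = total CM / (EBIT − interest) = €19,690,390.50 / €7,883,190.50 = 2.4978.

2.50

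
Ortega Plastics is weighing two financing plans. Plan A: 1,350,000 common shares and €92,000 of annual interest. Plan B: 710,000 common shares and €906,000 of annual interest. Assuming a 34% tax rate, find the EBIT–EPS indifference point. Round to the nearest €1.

At indifference, (EBIT − 92,000)(1 − t)/1,350,000 = (EBIT − 906,000)(1 − t)/710,000.
The (1 − t) factor cancels: (EBIT − 92,000) × 710,000 = (EBIT − 906,000) × 1,350,000.
Solving, EBIT = (906,000·1,350,000 − 92,000·710,000) / (1,350,000 − 710,000) = 1,157,780,000,000 / 640,000 = 1,809,031.25.

€1,809,031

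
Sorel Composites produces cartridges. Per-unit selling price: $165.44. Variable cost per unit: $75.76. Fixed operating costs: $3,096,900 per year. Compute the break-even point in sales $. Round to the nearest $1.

$5,713,104

Contribution margin per unit = $165.44 − $75.76 = $89.68, a CM ratio of $89.68 ÷ $165.44 = 0.5421.
Break-even revenue = fixed costs × price ÷ CM = $3,096,900 × $165.44 ÷ $89.68 = $5,713,104.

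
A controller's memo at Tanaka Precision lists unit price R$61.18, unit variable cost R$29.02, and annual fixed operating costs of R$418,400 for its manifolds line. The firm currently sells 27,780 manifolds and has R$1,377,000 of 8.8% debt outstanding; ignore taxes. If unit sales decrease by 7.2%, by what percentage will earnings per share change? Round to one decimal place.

Total contribution margin = 27,780 × R$32.16 = R$893,404.80.
EBIT = R$893,404.80 − R$418,400 = R$475,004.80.
Interest = R$121,176.00, so EBIT − I = R$353,828.80.
DCL = total CM / (EBIT − I) = R$893,404.80 / R$353,828.80 = 2.5250.
EPS therefore changes by 2.5250 × (-7.2%) = -18.2%.

-18.2%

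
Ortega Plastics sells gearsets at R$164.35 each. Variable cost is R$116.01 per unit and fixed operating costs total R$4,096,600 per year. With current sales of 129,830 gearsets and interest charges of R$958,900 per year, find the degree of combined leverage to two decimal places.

Contribution at this volume is 129,830 × R$48.34 = R$6,275,982.20.
Subtracting fixed costs: EBIT = R$6,275,982.20 − R$4,096,600 = R$2,179,382.20. Interest = R$958,900.00.
DOL = R$6,275,982.20 ÷ R$2,179,382.20 = 2.8797; DFL = R$2,179,382.20 ÷ R$1,220,482.20 = 1.7857.
Combined leverage = 2.8797 × 1.7857 = 5.1423.

5.14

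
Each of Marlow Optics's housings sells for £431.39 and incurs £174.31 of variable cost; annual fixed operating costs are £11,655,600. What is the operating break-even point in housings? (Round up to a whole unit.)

Each unit contributes £431.39 − £174.31 = £257.08.
Break-even volume = fixed costs ÷ CM per unit = £11,655,600 ÷ £257.08 = 45,338.42, so 45,339 housings.

45,339 housings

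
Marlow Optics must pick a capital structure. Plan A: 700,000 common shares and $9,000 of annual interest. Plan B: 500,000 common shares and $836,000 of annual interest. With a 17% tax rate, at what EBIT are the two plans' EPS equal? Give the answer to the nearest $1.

$2,903,500

Set EPS_A = EPS_B: (EBIT − $9,000)(1 − 0.17) ÷ 700,000 = (EBIT − $836,000)(1 − 0.17) ÷ 500,000.
Cancelling (1 − t) and cross-multiplying: 500,000·(EBIT − 9,000) = 700,000·(EBIT − 836,000).
Solving, EBIT = (836,000·700,000 − 9,000·500,000) / (700,000 − 500,000) = 580,700,000,000 / 200,000 = 2,903,500.00.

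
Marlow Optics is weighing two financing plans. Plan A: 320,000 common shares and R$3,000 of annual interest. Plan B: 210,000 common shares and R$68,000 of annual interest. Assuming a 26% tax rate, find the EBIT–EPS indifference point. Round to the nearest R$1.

Set EPS_A = EPS_B: (EBIT − R$3,000)(1 − 0.26) ÷ 320,000 = (EBIT − R$68,000)(1 − 0.26) ÷ 210,000.
Cancelling (1 − t) and cross-multiplying: 210,000·(EBIT − 3,000) = 320,000·(EBIT − 68,000).
Solving, EBIT = (68,000·320,000 − 3,000·210,000) / (320,000 − 210,000) = 21,130,000,000 / 110,000 = 192,090.91.

R$192,091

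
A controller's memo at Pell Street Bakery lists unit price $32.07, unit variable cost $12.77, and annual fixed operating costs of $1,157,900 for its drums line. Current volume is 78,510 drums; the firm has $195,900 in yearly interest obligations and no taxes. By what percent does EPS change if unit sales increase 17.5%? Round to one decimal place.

At 78,510 units, contribution = 78,510 × $19.30 = $1,515,243.00.
EBIT = $1,515,243.00 − $1,157,900 = $357,343.00.
Interest = $195,900.00, so EBIT − I = $161,443.00.
Degree of combined leverage = contribution ÷ (EBIT − I) = $1,515,243.00 ÷ $161,443.00 = 9.3856.
EPS therefore changes by 9.3856 × (+17.5%) = +164.2%.

+164.2%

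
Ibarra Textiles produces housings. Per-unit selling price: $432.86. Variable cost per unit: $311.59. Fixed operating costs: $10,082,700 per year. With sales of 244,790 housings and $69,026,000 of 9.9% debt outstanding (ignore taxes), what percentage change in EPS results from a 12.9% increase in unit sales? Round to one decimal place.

Total contribution margin = 244,790 × $121.27 = $29,685,683.30.
EBIT = $29,685,683.30 − $10,082,700 = $19,602,983.30.
After interest of $6,833,574.00, pre-tax earnings = $12,769,409.30.
Degree of combined leverage = contribution ÷ (EBIT − I) = $29,685,683.30 ÷ $12,769,409.30 = 2.3247.
%ΔEPS = DCL × %ΔSales = 2.3247 × +12.9% = +30.0%.

+30.0%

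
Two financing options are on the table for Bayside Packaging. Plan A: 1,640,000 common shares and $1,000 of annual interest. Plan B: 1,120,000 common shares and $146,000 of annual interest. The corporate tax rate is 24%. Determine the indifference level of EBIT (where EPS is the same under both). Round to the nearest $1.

Set EPS_A = EPS_B: (EBIT − $1,000)(1 − 0.24) ÷ 1,640,000 = (EBIT − $146,000)(1 − 0.24) ÷ 1,120,000.
Cancelling (1 − t) and cross-multiplying: 1,120,000·(EBIT − 1,000) = 1,640,000·(EBIT − 146,000).
EBIT × (1,640,000 − 1,120,000) = 146,000 × 1,640,000 − 1,000 × 1,120,000 = 238,320,000,000, so EBIT = 238,320,000,000 ÷ 520,000 = 458,307.69.

$458,308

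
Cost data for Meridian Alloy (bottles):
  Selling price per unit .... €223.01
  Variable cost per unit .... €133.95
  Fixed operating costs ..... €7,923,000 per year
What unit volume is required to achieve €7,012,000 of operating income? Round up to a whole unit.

167,696 bottles

Contribution margin per unit = €223.01 − €133.95 = €89.06.
Required volume = (fixed costs + target profit) ÷ CM = (€7,923,000 + €7,012,000) ÷ €89.06 = 167,695.94, so 167,696 bottles.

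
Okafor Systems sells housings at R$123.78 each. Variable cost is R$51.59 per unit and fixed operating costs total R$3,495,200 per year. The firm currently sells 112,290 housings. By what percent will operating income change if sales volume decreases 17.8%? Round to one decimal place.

-31.3%

Contribution at this volume is 112,290 × R$72.19 = R$8,106,215.10.
Subtracting fixed costs: EBIT = R$8,106,215.10 − R$3,495,200 = R$4,611,015.10.
Degree of operating leverage = R$8,106,215.10 / R$4,611,015.10 = 1.7580.
So EBIT moves 1.7580 × (-17.8%) = -31.3%.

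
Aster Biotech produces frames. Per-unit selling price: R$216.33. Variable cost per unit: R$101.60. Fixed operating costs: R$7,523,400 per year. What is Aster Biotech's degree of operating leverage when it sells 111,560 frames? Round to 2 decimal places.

2.43

Total contribution margin = 111,560 × R$114.73 = R$12,799,278.80.
Operating income = contribution − fixed costs = R$12,799,278.80 − R$7,523,400 = R$5,275,878.80.
DOL = contribution ÷ EBIT = R$12,799,278.80 ÷ R$5,275,878.80 = 2.4260.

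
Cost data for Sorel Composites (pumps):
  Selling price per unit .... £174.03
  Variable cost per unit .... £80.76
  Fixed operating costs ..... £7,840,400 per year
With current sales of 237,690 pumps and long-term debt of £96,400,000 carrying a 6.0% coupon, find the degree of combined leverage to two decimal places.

Total contribution margin = 237,690 × £93.27 = £22,169,346.30.
Subtracting fixed costs: EBIT = £22,169,346.30 − £7,840,400 = £14,328,946.30. Interest = £5,784,000.00.
DOL = £22,169,346.30 ÷ £14,328,946.30 = 1.5472; DFL = £14,328,946.30 ÷ £8,544,946.30 = 1.6769.
DCL = DOL × DFL = 1.5472 × 1.6769 = 2.5945.

2.59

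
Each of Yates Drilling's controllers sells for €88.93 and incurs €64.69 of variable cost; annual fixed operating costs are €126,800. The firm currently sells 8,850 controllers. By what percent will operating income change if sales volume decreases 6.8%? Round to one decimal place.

Total contribution margin = 8,850 × €24.24 = €214,524.00.
Operating income = contribution − fixed costs = €214,524.00 − €126,800 = €87,724.00.
DOL = contribution ÷ EBIT = €214,524.00 ÷ €87,724.00 = 2.4454.
So EBIT moves 2.4454 × (-6.8%) = -16.6%.

-16.6%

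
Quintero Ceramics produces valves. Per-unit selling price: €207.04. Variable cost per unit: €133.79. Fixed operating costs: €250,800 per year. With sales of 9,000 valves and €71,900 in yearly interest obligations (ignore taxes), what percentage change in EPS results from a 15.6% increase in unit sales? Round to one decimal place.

+30.6%

Total contribution margin = 9,000 × €73.25 = €659,250.00.
Subtracting fixed costs: EBIT = €659,250.00 − €250,800 = €408,450.00.
After interest of €71,900.00, pre-tax earnings = €336,550.00.
Degree of combined leverage = contribution ÷ (EBIT − I) = €659,250.00 ÷ €336,550.00 = 1.9588.
%ΔEPS = DCL × %ΔSales = 1.9588 × +15.6% = +30.6%.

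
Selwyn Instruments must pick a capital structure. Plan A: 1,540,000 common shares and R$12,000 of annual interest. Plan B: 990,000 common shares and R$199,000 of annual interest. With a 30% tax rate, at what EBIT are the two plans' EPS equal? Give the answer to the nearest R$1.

R$535,600

Set EPS_A = EPS_B: (EBIT − R$12,000)(1 − 0.30) ÷ 1,540,000 = (EBIT − R$199,000)(1 − 0.30) ÷ 990,000.
The (1 − t) factor cancels: (EBIT − 12,000) × 990,000 = (EBIT − 199,000) × 1,540,000.
Solving, EBIT = (199,000·1,540,000 − 12,000·990,000) / (1,540,000 − 990,000) = 294,580,000,000 / 550,000 = 535,600.00.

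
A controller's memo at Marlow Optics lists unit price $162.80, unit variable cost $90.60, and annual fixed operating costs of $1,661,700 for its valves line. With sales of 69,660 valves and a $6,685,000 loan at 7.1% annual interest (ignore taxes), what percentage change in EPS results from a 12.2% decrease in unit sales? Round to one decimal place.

At 69,660 units, contribution = 69,660 × $72.20 = $5,029,452.00.
Subtracting fixed costs: EBIT = $5,029,452.00 − $1,661,700 = $3,367,752.00.
Interest = $474,635.00, so EBIT − I = $2,893,117.00.
DCL = total CM / (EBIT − I) = $5,029,452.00 / $2,893,117.00 = 1.7384.
%ΔEPS = DCL × %ΔSales = 1.7384 × -12.2% = -21.2%.

-21.2%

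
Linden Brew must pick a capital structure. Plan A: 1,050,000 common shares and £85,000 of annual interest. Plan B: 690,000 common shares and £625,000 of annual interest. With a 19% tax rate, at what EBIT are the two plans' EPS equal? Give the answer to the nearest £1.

At indifference, (EBIT − 85,000)(1 − t)/1,050,000 = (EBIT − 625,000)(1 − t)/690,000.
The (1 − t) factor cancels: (EBIT − 85,000) × 690,000 = (EBIT − 625,000) × 1,050,000.
EBIT × (1,050,000 − 690,000) = 625,000 × 1,050,000 − 85,000 × 690,000 = 597,600,000,000, so EBIT = 597,600,000,000 ÷ 360,000 = 1,660,000.00.

£1,660,000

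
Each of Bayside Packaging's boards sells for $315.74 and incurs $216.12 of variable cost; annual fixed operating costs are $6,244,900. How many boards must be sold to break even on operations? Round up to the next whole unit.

62,688 boards

Unit CM = price − variable cost = $315.74 − $216.12 = $99.62.
Break-even Q = $6,244,900 / $99.62 = 62,687.21 → 62,688 boards.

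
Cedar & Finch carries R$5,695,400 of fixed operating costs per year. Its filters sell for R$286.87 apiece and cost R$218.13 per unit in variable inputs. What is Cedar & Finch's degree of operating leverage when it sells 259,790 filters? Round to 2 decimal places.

1.47

Contribution at this volume is 259,790 × R$68.74 = R$17,857,964.60.
Subtracting fixed costs: EBIT = R$17,857,964.60 − R$5,695,400 = R$12,162,564.60.
DOL = contribution ÷ EBIT = R$17,857,964.60 ÷ R$12,162,564.60 = 1.4683.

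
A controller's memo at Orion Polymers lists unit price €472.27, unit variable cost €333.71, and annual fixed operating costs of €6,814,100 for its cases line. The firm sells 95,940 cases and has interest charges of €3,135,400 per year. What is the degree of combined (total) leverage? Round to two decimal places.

3.98

Total contribution margin = 95,940 × €138.56 = €13,293,446.40.
Subtracting fixed costs: EBIT = €13,293,446.40 − €6,814,100 = €6,479,346.40. Interest = €3,135,400.00.
DOL = €13,293,446.40 ÷ €6,479,346.40 = 2.0517; DFL = €6,479,346.40 ÷ €3,343,946.40 = 1.9376.
Combined leverage = 2.0517 × 1.9376 = 3.9754.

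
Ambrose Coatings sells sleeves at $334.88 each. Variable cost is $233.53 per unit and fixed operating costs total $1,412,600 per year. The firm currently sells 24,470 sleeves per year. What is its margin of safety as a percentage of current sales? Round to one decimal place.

43.0%

Contribution margin per unit = $334.88 − $233.53 = $101.35. Break-even units = $1,412,600 ÷ $101.35 = 13,937.84; break-even revenue = 13,937.84 × $334.88 = $4,667,503.58.
Actual sales revenue = 24,470 × $334.88 = $8,194,513.60.
Margin of safety = ($8,194,513.60 − $4,667,503.58) ÷ $8,194,513.60 = 43.0%.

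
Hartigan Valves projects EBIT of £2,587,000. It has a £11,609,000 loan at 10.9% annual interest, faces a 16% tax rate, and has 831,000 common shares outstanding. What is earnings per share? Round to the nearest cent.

£1.34

Interest = £1,265,381.00, so EBT = £2,587,000 − £1,265,381.00 = £1,321,619.00.
After tax at 16%: net income = £1,321,619.00 × 0.84 = £1,110,159.96.
Per share: £1,110,159.96 / 831,000 shares = £1.34.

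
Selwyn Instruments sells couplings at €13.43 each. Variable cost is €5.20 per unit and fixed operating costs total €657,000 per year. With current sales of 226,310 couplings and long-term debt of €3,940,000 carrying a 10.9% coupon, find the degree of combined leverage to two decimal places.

At 226,310 units, contribution = 226,310 × €8.23 = €1,862,531.30.
Subtracting fixed costs: EBIT = €1,862,531.30 − €657,000 = €1,205,531.30. Interest = €429,460.00, so EBIT − I = €776,071.30.
DCL = contribution ÷ (EBIT − I) = €1,862,531.30 ÷ €776,071.30 = 2.3999.

2.40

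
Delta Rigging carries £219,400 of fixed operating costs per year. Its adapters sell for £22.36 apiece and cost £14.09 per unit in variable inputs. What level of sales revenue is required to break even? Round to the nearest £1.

CM per unit = £22.36 − £14.09 = £8.27; CM ratio = £8.27 / £22.36 = 0.3699.
Break-even sales = FC ÷ CM ratio = £219,400 × £22.36 / £8.27 = £593,202.

£593,202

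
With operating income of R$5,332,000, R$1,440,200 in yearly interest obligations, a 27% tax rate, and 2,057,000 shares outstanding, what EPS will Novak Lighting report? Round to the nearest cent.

R$1.38

Interest = R$1,440,200.00, so EBT = R$5,332,000 − R$1,440,200.00 = R$3,891,800.00.
Net income = R$3,891,800.00 × (1 − 0.27) = R$2,841,014.00.
Per share: R$2,841,014.00 / 2,057,000 shares = R$1.38.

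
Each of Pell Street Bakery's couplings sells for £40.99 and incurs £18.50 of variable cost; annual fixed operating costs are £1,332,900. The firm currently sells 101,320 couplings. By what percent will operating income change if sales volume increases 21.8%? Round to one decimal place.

Total contribution margin = 101,320 × £22.49 = £2,278,686.80.
Subtracting fixed costs: EBIT = £2,278,686.80 − £1,332,900 = £945,786.80.
So DOL = total CM / EBIT = £2,278,686.80 / £945,786.80 = 2.4093.
So EBIT moves 2.4093 × (+21.8%) = +52.5%.

+52.5%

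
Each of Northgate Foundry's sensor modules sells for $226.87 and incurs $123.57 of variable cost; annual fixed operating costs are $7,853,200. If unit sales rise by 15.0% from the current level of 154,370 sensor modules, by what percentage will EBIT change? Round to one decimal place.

+29.6%

Total contribution margin = 154,370 × $103.30 = $15,946,421.00.
EBIT = $15,946,421.00 − $7,853,200 = $8,093,221.00.
Degree of operating leverage = $15,946,421.00 / $8,093,221.00 = 1.9703.
So EBIT moves 1.9703 × (+15.0%) = +29.6%.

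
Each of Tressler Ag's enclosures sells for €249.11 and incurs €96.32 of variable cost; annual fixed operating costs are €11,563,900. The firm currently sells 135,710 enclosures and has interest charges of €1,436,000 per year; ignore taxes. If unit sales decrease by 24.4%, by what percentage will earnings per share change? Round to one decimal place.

Total contribution margin = 135,710 × €152.79 = €20,735,130.90.
Operating income = contribution − fixed costs = €20,735,130.90 − €11,563,900 = €9,171,230.90.
After interest of €1,436,000.00, pre-tax earnings = €7,735,230.90.
DCL = total CM / (EBIT − I) = €20,735,130.90 / €7,735,230.90 = 2.6806.
EPS therefore changes by 2.6806 × (-24.4%) = -65.4%.

-65.4%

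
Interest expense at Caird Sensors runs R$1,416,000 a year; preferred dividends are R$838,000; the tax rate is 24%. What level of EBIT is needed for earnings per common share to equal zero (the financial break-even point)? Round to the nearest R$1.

R$2,518,632

Preferred dividends are paid after tax, so their pre-tax equivalent is R$838,000 ÷ (1 − 0.24) = R$1,102,631.58.
EPS = 0 when EBIT covers interest plus the pre-tax preferred burden: R$1,416,000 + R$1,102,631.58 = R$2,518,631.58.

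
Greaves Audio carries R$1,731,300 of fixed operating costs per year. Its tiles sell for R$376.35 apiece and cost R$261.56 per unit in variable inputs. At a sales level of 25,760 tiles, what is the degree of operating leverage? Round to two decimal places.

Contribution at this volume is 25,760 × R$114.79 = R$2,956,990.40.
EBIT = R$2,956,990.40 − R$1,731,300 = R$1,225,690.40.
So DOL = total CM / EBIT = R$2,956,990.40 / R$1,225,690.40 = 2.4125.

2.41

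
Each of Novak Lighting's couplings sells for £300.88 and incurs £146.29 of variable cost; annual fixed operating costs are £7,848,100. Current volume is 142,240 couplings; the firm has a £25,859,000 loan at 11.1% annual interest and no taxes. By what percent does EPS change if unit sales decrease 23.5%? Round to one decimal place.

At 142,240 units, contribution = 142,240 × £154.59 = £21,988,881.60.
EBIT = £21,988,881.60 − £7,848,100 = £14,140,781.60.
After interest of £2,870,349.00, pre-tax earnings = £11,270,432.60.
DCL = total CM / (EBIT − I) = £21,988,881.60 / £11,270,432.60 = 1.9510.
%ΔEPS = DCL × %ΔSales = 1.9510 × -23.5% = -45.8%.

-45.8%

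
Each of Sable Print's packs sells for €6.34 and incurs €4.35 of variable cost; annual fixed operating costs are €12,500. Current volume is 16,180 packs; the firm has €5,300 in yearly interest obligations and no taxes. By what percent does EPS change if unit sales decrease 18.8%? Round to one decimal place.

Contribution at this volume is 16,180 × €1.99 = €32,198.20.
Operating income = contribution − fixed costs = €32,198.20 − €12,500 = €19,698.20.
After interest of €5,300.00, pre-tax earnings = €14,398.20.
DCL = total CM / (EBIT − I) = €32,198.20 / €14,398.20 = 2.2363.
%ΔEPS = DCL × %ΔSales = 2.2363 × -18.8% = -42.0%.

-42.0%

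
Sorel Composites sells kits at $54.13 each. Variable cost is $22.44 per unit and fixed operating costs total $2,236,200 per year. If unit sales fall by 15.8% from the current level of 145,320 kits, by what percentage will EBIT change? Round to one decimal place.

Contribution at this volume is 145,320 × $31.69 = $4,605,190.80.
Subtracting fixed costs: EBIT = $4,605,190.80 − $2,236,200 = $2,368,990.80.
Degree of operating leverage = $4,605,190.80 / $2,368,990.80 = 1.9439.
%ΔEBIT = DOL × %ΔSales = 1.9439 × -15.8% = -30.7%.

-30.7%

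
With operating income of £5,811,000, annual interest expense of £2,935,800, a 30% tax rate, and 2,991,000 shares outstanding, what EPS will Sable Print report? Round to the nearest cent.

£0.67

Pre-tax income = £5,811,000 − £2,935,800.00 = £2,875,200.00.
After tax at 30%: net income = £2,875,200.00 × 0.70 = £2,012,640.00.
EPS = £2,012,640.00 ÷ 2,991,000 = £0.67.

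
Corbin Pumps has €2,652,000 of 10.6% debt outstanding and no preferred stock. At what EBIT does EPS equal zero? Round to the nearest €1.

€281,112

Annual interest = 10.6% × €2,652,000 = €281,112.00.
With no preferred dividends, EPS = 0 when EBIT exactly covers interest, so the financial break-even EBIT is €281,112.00.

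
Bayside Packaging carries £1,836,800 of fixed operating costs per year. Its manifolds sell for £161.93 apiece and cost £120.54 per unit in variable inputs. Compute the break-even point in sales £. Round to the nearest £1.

£7,186,108

CM per unit = £161.93 − £120.54 = £41.39; CM ratio = £41.39 / £161.93 = 0.2556.
Break-even revenue = fixed costs × price ÷ CM = £1,836,800 × £161.93 ÷ £41.39 = £7,186,108.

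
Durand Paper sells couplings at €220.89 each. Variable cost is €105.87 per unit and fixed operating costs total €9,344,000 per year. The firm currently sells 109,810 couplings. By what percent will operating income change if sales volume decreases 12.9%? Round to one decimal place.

-49.6%

Total contribution margin = 109,810 × €115.02 = €12,630,346.20.
EBIT = €12,630,346.20 − €9,344,000 = €3,286,346.20.
DOL = contribution ÷ EBIT = €12,630,346.20 ÷ €3,286,346.20 = 3.8433.
%ΔEBIT = DOL × %ΔSales = 3.8433 × -12.9% = -49.6%.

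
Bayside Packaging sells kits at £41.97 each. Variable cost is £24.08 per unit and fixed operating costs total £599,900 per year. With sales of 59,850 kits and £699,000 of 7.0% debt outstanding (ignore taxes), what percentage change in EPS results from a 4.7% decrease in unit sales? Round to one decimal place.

Contribution at this volume is 59,850 × £17.89 = £1,070,716.50.
Subtracting fixed costs: EBIT = £1,070,716.50 − £599,900 = £470,816.50.
Interest = £48,930.00, so EBIT − I = £421,886.50.
DCL = total CM / (EBIT − I) = £1,070,716.50 / £421,886.50 = 2.5379.
%ΔEPS = DCL × %ΔSales = 2.5379 × -4.7% = -11.9%.

-11.9%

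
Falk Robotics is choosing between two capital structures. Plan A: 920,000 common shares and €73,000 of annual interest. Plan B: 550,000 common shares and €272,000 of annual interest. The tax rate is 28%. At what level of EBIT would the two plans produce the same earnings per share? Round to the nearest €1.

€567,811

Set EPS_A = EPS_B: (EBIT − €73,000)(1 − 0.28) ÷ 920,000 = (EBIT − €272,000)(1 − 0.28) ÷ 550,000.
Cancelling (1 − t) and cross-multiplying: 550,000·(EBIT − 73,000) = 920,000·(EBIT − 272,000).
EBIT × (920,000 − 550,000) = 272,000 × 920,000 − 73,000 × 550,000 = 210,090,000,000, so EBIT = 210,090,000,000 ÷ 370,000 = 567,810.81.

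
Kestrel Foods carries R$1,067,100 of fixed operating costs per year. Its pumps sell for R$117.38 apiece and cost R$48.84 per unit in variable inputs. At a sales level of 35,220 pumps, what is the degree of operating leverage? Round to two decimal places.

1.79

Total contribution margin = 35,220 × R$68.54 = R$2,413,978.80.
Subtracting fixed costs: EBIT = R$2,413,978.80 − R$1,067,100 = R$1,346,878.80.
Degree of operating leverage = R$2,413,978.80 / R$1,346,878.80 = 1.7923.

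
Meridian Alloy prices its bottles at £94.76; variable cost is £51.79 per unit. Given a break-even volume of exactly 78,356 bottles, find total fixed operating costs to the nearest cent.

£3,366,957.32

Contribution margin per unit = £94.76 − £51.79 = £42.97.
Fixed costs = break-even units × CM = 78,356 × £42.97 = £3,366,957.32.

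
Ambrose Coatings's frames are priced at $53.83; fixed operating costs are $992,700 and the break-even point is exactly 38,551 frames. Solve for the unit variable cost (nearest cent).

$28.08

At break-even, FC = Q × (P − VC), so P − VC = $992,700 ÷ 38,551 = $25.7503.
Hence VC = price − CM = $53.83 − $25.7503 = $28.08.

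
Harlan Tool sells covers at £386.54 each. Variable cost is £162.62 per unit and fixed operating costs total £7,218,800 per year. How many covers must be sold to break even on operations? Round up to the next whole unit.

32,239 covers

Unit CM = price − variable cost = £386.54 − £162.62 = £223.92.
Break-even volume = fixed costs ÷ CM per unit = £7,218,800 ÷ £223.92 = 32,238.30, so 32,239 covers.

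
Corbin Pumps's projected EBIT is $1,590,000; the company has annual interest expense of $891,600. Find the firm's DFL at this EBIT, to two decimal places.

Interest = $891,600.00.
DFL = EBIT ÷ (EBIT − I) = $1,590,000 ÷ ($1,590,000 − $891,600.00) = $1,590,000 ÷ $698,400.00 = 2.2766.

2.28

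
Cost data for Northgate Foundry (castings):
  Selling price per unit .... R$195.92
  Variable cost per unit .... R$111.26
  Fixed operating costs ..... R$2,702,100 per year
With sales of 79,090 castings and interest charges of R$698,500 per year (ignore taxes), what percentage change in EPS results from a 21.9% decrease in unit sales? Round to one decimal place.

-44.5%

Contribution at this volume is 79,090 × R$84.66 = R$6,695,759.40.
EBIT = R$6,695,759.40 − R$2,702,100 = R$3,993,659.40.
Interest = R$698,500.00, so EBIT − I = R$3,295,159.40.
DCL = total CM / (EBIT − I) = R$6,695,759.40 / R$3,295,159.40 = 2.0320.
%ΔEPS = DCL × %ΔSales = 2.0320 × -21.9% = -44.5%.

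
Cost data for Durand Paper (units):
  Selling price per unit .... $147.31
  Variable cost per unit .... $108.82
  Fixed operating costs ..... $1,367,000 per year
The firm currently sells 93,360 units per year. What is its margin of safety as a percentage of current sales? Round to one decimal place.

62.0%

Each unit contributes $147.31 − $108.82 = $38.49. Break-even units = $1,367,000 ÷ $38.49 = 35,515.72; break-even revenue = 35,515.72 × $147.31 = $5,231,820.47.
Current sales = 93,360 × $147.31 = $13,752,861.60.
Margin of safety = ($13,752,861.60 − $5,231,820.47) ÷ $13,752,861.60 = 62.0%.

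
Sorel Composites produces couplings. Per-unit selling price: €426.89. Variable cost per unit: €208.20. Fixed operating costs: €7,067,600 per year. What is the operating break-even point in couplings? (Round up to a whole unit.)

32,318 couplings

Unit CM = price − variable cost = €426.89 − €208.20 = €218.69.
Break-even Q = €7,067,600 / €218.69 = 32,317.89 → 32,318 couplings.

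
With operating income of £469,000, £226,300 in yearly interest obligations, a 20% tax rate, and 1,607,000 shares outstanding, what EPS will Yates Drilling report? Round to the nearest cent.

Pre-tax income = £469,000 − £226,300.00 = £242,700.00.
Net income = £242,700.00 × (1 − 0.20) = £194,160.00.
Per share: £194,160.00 / 1,607,000 shares = £0.12.

£0.12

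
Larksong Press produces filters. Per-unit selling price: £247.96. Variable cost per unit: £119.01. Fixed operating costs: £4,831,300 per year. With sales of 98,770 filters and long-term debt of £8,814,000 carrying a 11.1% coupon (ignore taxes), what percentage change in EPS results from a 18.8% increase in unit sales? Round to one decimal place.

Contribution at this volume is 98,770 × £128.95 = £12,736,391.50.
EBIT = £12,736,391.50 − £4,831,300 = £7,905,091.50.
Interest = £978,354.00, so EBIT − I = £6,926,737.50.
DCL = total CM / (EBIT − I) = £12,736,391.50 / £6,926,737.50 = 1.8387.
EPS therefore changes by 1.8387 × (+18.8%) = +34.6%.

+34.6%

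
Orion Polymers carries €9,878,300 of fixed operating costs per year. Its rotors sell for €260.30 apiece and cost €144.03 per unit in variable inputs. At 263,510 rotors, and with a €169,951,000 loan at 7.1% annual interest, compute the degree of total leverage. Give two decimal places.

3.52

Contribution at this volume is 263,510 × €116.27 = €30,638,307.70.
Subtracting fixed costs: EBIT = €30,638,307.70 − €9,878,300 = €20,760,007.70. Interest = €12,066,521.00, so EBIT − I = €8,693,486.70.
Degree of total leverage = total CM / (EBIT − interest) = €30,638,307.70 / €8,693,486.70 = 3.5243.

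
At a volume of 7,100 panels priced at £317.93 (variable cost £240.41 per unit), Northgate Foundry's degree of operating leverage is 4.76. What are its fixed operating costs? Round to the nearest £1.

Total contribution margin = 7,100 × £77.52 = £550,392.00.
DOL = contribution / EBIT, so EBIT = £550,392.00 / 4.76 = £115,628.57.
And FC = contribution − EBIT = £550,392.00 − £115,628.57 = £434,763.

£434,763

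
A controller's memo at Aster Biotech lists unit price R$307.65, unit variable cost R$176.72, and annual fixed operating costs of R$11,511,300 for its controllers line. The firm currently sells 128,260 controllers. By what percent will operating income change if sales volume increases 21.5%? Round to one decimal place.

+68.4%

Contribution at this volume is 128,260 × R$130.93 = R$16,793,081.80.
EBIT = R$16,793,081.80 − R$11,511,300 = R$5,281,781.80.
So DOL = total CM / EBIT = R$16,793,081.80 / R$5,281,781.80 = 3.1794.
So EBIT moves 3.1794 × (+21.5%) = +68.4%.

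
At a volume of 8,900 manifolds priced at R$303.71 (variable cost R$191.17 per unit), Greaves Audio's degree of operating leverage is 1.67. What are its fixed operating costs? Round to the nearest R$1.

Total contribution margin = 8,900 × R$112.54 = R$1,001,606.00.
DOL = contribution / EBIT, so EBIT = R$1,001,606.00 / 1.67 = R$599,764.07.
Fixed costs = CM − EBIT = R$1,001,606.00 − R$599,764.07 = R$401,842.

R$401,842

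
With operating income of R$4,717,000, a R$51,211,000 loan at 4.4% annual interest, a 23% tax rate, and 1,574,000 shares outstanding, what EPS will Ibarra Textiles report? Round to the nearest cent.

R$1.21

Pre-tax income = R$4,717,000 − R$2,253,284.00 = R$2,463,716.00.
After tax at 23%: net income = R$2,463,716.00 × 0.77 = R$1,897,061.32.
Per share: R$1,897,061.32 / 1,574,000 shares = R$1.21.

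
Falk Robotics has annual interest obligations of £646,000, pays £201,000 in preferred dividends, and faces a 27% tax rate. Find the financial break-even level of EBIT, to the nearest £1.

£921,342

Grossing the preferred dividend up to pre-tax terms: £201,000 / (1 − 0.27) = £275,342.47.
EPS = 0 when EBIT covers interest plus the pre-tax preferred burden: £646,000 + £275,342.47 = £921,342.47.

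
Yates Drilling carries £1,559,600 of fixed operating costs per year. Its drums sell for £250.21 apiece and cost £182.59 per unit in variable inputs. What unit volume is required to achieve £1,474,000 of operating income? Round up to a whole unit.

44,863 drums

Contribution margin per unit = £250.21 − £182.59 = £67.62.
Required volume = (fixed costs + target profit) ÷ CM = (£1,559,600 + £1,474,000) ÷ £67.62 = 44,862.47, so 44,863 drums.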